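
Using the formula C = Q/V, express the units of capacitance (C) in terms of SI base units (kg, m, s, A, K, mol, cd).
Units of each symbol in C = Q/V:
  Q (charge, in coulombs): s·A
  V (voltage, in volts): kg·m²/(s³·A)  → in the denominator, contributes s³·A/(kg·m²)

Multiplying the contributions: [s·A] · [s³·A/(kg·m²)]
Adding exponents of each base unit: kg: -1, m: -2, s: 4, A: 2
SI base units of capacitance: s⁴·A²/(kg·m²)

Answer: s⁴·A²/(kg·m²)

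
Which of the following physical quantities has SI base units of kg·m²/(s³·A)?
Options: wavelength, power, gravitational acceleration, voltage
Checking the SI base units of each option:
  wavelength (λ = v/f): m  ✗
  power (P = W/t): kg·m²/s³  ✗
  gravitational acceleration (g = GM/r²): m/s²  ✗
  voltage (V = IR): kg·m²/(s³·A)  ✓ matches

Only voltage has units kg·m²/(s³·A).

Answer: voltage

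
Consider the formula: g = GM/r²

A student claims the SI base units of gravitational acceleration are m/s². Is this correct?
Units of each symbol in g = GM/r²:
  G (gravitational constant): m³/(kg·s²)
  M (mass): kg
  r (distance): m  → to the power 2 in the denominator, contributes 1/m²

Multiplying the contributions: [m³/(kg·s²)] · [kg] · [1/m²]
Adding exponents of each base unit: m: 1, s: -2
SI base units of gravitational acceleration: m/s²

The claimed units m/s² match the derived units, so the claim is correct.

Answer: Yes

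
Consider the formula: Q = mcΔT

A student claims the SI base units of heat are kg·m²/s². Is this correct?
Units of each symbol in Q = mcΔT:
  m (mass): kg
  c (specific heat capacity, in J/(kg·K)): m²/(s²·K)
  ΔT (temperature change): K

Multiplying the contributions: [kg] · [m²/(s²·K)] · [K]
Adding exponents of each base unit: kg: 1, m: 2, s: -2
SI base units of heat: kg·m²/s²

The claimed units kg·m²/s² match the derived units, so the claim is correct.

Answer: Yes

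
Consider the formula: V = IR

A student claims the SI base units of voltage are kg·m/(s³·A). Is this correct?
Units of each symbol in V = IR:
  I (current): A
  R (resistance, in ohms): kg·m²/(s³·A²)

Multiplying the contributions: [A] · [kg·m²/(s³·A²)]
Adding exponents of each base unit: kg: 1, m: 2, s: -3, A: -1
SI base units of voltage: kg·m²/(s³·A)

The claimed units kg·m/(s³·A) (exponents kg: 1, m: 1, s: -3, A: -1) do not match the derived units kg·m²/(s³·A) (exponents kg: 1, m: 2, s: -3, A: -1), so the claim is incorrect.

Answer: No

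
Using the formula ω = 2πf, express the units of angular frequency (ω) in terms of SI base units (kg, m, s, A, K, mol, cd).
Units of each symbol in ω = 2πf:
  f (frequency): 1/s
  The factor 2π is dimensionless.

Multiplying the contributions: [1/s]
Adding exponents of each base unit: s: -1
SI base units of angular frequency: 1/s

Answer: 1/s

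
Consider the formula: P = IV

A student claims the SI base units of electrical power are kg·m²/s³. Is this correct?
Units of each symbol in P = IV:
  I (current): A
  V (voltage, in volts): kg·m²/(s³·A)

Multiplying the contributions: [A] · [kg·m²/(s³·A)]
Adding exponents of each base unit: kg: 1, m: 2, s: -3
SI base units of electrical power: kg·m²/s³

The claimed units kg·m²/s³ match the derived units, so the claim is correct.

Answer: Yes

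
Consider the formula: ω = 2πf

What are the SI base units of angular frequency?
Units of each symbol in ω = 2πf:
  f (frequency): 1/s
  The factor 2π is dimensionless.

Multiplying the contributions: [1/s]
Adding exponents of each base unit: s: -1
SI base units of angular frequency: 1/s

Answer: 1/s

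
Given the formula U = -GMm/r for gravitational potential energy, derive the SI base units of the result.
Units of each symbol in U = -GMm/r:
  G (gravitational constant): m³/(kg·s²)
  M (mass): kg
  m (mass): kg
  r (distance): m  → in the denominator, contributes 1/m
  The minus sign does not affect the units.

Multiplying the contributions: [m³/(kg·s²)] · [kg] · [kg] · [1/m]
Adding exponents of each base unit: kg: 1, m: 2, s: -2
SI base units of gravitational potential energy: kg·m²/s²

Answer: kg·m²/s²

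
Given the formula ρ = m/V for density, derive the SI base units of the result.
Units of each symbol in ρ = m/V:
  m (mass): kg
  V (volume): m³  → in the denominator, contributes 1/m³

Multiplying the contributions: [kg] · [1/m³]
Adding exponents of each base unit: kg: 1, m: -3
SI base units of density: kg/m³

Answer: kg/m³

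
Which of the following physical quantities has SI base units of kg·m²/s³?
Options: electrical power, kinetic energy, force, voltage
Checking the SI base units of each option:
  electrical power (P = IV): kg·m²/s³  ✓ matches
  kinetic energy (E = ½mv²): kg·m²/s²  ✗
  force (F = ma): kg·m/s²  ✗
  voltage (V = IR): kg·m²/(s³·A)  ✗

Only electrical power has units kg·m²/s³.

Answer: electrical power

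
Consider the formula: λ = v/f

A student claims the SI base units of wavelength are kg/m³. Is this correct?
Units of each symbol in λ = v/f:
  v (wave speed): m/s
  f (frequency): 1/s  → in the denominator, contributes s

Multiplying the contributions: [m/s] · [s]
Adding exponents of each base unit: m: 1
SI base units of wavelength: m

The claimed units kg/m³ (exponents kg: 1, m: -3) do not match the derived units m (exponents m: 1), so the claim is incorrect.

Answer: No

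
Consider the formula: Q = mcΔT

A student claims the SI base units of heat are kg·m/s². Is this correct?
Units of each symbol in Q = mcΔT:
  m (mass): kg
  c (specific heat capacity, in J/(kg·K)): m²/(s²·K)
  ΔT (temperature change): K

Multiplying the contributions: [kg] · [m²/(s²·K)] · [K]
Adding exponents of each base unit: kg: 1, m: 2, s: -2
SI base units of heat: kg·m²/s²

The claimed units kg·m/s² (exponents kg: 1, m: 1, s: -2) do not match the derived units kg·m²/s² (exponents kg: 1, m: 2, s: -2), so the claim is incorrect.

Answer: No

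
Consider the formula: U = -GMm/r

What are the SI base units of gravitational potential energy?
Units of each symbol in U = -GMm/r:
  G (gravitational constant): m³/(kg·s²)
  M (mass): kg
  m (mass): kg
  r (distance): m  → in the denominator, contributes 1/m
  The minus sign does not affect the units.

Multiplying the contributions: [m³/(kg·s²)] · [kg] · [kg] · [1/m]
Adding exponents of each base unit: kg: 1, m: 2, s: -2
SI base units of gravitational potential energy: kg·m²/s²

Answer: kg·m²/s²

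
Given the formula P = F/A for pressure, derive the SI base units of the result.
Units of each symbol in P = F/A:
  F (force): kg·m/s²
  A (area): m²  → in the denominator, contributes 1/m²

Multiplying the contributions: [kg·m/s²] · [1/m²]
Adding exponents of each base unit: kg: 1, m: -1, s: -2
SI base units of pressure: kg/(m·s²)

Answer: kg/(m·s²)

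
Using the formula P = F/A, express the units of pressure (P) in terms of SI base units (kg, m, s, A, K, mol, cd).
Units of each symbol in P = F/A:
  F (force): kg·m/s²
  A (area): m²  → in the denominator, contributes 1/m²

Multiplying the contributions: [kg·m/s²] · [1/m²]
Adding exponents of each base unit: kg: 1, m: -1, s: -2
SI base units of pressure: kg/(m·s²)

Answer: kg/(m·s²)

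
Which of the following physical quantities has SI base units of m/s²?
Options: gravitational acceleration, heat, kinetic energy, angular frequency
Checking the SI base units of each option:
  gravitational acceleration (g = GM/r²): m/s²  ✓ matches
  heat (Q = mcΔT): kg·m²/s²  ✗
  kinetic energy (E = ½mv²): kg·m²/s²  ✗
  angular frequency (ω = 2πf): 1/s  ✗

Only gravitational acceleration has units m/s².

Answer: gravitational acceleration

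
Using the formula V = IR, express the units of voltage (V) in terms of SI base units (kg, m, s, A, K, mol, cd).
Units of each symbol in V = IR:
  I (current): A
  R (resistance, in ohms): kg·m²/(s³·A²)

Multiplying the contributions: [A] · [kg·m²/(s³·A²)]
Adding exponents of each base unit: kg: 1, m: 2, s: -3, A: -1
SI base units of voltage: kg·m²/(s³·A)

Answer: kg·m²/(s³·A)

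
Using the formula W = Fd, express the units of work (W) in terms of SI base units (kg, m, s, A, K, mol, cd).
Units of each symbol in W = Fd:
  F (force): kg·m/s²
  d (displacement): m

Multiplying the contributions: [kg·m/s²] · [m]
Adding exponents of each base unit: kg: 1, m: 2, s: -2
SI base units of work: kg·m²/s²

Answer: kg·m²/s²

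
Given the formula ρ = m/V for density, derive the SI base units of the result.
Units of each symbol in ρ = m/V:
  m (mass): kg
  V (volume): m³  → in the denominator, contributes 1/m³

Multiplying the contributions: [kg] · [1/m³]
Adding exponents of each base unit: kg: 1, m: -3
SI base units of density: kg/m³

Answer: kg/m³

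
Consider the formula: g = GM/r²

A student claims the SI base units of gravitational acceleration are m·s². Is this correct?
Units of each symbol in g = GM/r²:
  G (gravitational constant): m³/(kg·s²)
  M (mass): kg
  r (distance): m  → to the power 2 in the denominator, contributes 1/m²

Multiplying the contributions: [m³/(kg·s²)] · [kg] · [1/m²]
Adding exponents of each base unit: m: 1, s: -2
SI base units of gravitational acceleration: m/s²

The claimed units m·s² (exponents m: 1, s: 2) do not match the derived units m/s² (exponents m: 1, s: -2), so the claim is incorrect.

Answer: No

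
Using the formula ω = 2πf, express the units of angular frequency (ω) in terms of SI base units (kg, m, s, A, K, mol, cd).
Units of each symbol in ω = 2πf:
  f (frequency): 1/s
  The factor 2π is dimensionless.

Multiplying the contributions: [1/s]
Adding exponents of each base unit: s: -1
SI base units of angular frequency: 1/s

Answer: 1/s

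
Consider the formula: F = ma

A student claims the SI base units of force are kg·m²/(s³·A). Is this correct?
Units of each symbol in F = ma:
  m (mass): kg
  a (acceleration): m/s²

Multiplying the contributions: [kg] · [m/s²]
Adding exponents of each base unit: kg: 1, m: 1, s: -2
SI base units of force: kg·m/s²

The claimed units kg·m²/(s³·A) (exponents kg: 1, m: 2, s: -3, A: -1) do not match the derived units kg·m/s² (exponents kg: 1, m: 1, s: -2), so the claim is incorrect.

Answer: No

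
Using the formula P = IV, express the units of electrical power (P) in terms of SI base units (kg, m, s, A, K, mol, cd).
Units of each symbol in P = IV:
  I (current): A
  V (voltage, in volts): kg·m²/(s³·A)

Multiplying the contributions: [A] · [kg·m²/(s³·A)]
Adding exponents of each base unit: kg: 1, m: 2, s: -3
SI base units of electrical power: kg·m²/s³

Answer: kg·m²/s³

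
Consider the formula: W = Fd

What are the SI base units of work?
Units of each symbol in W = Fd:
  F (force): kg·m/s²
  d (displacement): m

Multiplying the contributions: [kg·m/s²] · [m]
Adding exponents of each base unit: kg: 1, m: 2, s: -2
SI base units of work: kg·m²/s²

Answer: kg·m²/s²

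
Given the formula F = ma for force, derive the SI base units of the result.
Units of each symbol in F = ma:
  m (mass): kg
  a (acceleration): m/s²

Multiplying the contributions: [kg] · [m/s²]
Adding exponents of each base unit: kg: 1, m: 1, s: -2
SI base units of force: kg·m/s²

Answer: kg·m/s²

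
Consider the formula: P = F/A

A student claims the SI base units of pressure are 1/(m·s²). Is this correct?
Units of each symbol in P = F/A:
  F (force): kg·m/s²
  A (area): m²  → in the denominator, contributes 1/m²

Multiplying the contributions: [kg·m/s²] · [1/m²]
Adding exponents of each base unit: kg: 1, m: -1, s: -2
SI base units of pressure: kg/(m·s²)

The claimed units 1/(m·s²) (exponents m: -1, s: -2) do not match the derived units kg/(m·s²) (exponents kg: 1, m: -1, s: -2), so the claim is incorrect.

Answer: No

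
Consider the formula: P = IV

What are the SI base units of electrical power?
Units of each symbol in P = IV:
  I (current): A
  V (voltage, in volts): kg·m²/(s³·A)

Multiplying the contributions: [A] · [kg·m²/(s³·A)]
Adding exponents of each base unit: kg: 1, m: 2, s: -3
SI base units of electrical power: kg·m²/s³

Answer: kg·m²/s³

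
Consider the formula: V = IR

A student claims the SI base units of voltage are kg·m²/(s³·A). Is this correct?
Units of each symbol in V = IR:
  I (current): A
  R (resistance, in ohms): kg·m²/(s³·A²)

Multiplying the contributions: [A] · [kg·m²/(s³·A²)]
Adding exponents of each base unit: kg: 1, m: 2, s: -3, A: -1
SI base units of voltage: kg·m²/(s³·A)

The claimed units kg·m²/(s³·A) match the derived units, so the claim is correct.

Answer: Yes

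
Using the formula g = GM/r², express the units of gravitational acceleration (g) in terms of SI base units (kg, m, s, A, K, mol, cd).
Units of each symbol in g = GM/r²:
  G (gravitational constant): m³/(kg·s²)
  M (mass): kg
  r (distance): m  → to the power 2 in the denominator, contributes 1/m²

Multiplying the contributions: [m³/(kg·s²)] · [kg] · [1/m²]
Adding exponents of each base unit: m: 1, s: -2
SI base units of gravitational acceleration: m/s²

Answer: m/s²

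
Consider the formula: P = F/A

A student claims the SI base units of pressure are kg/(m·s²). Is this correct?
Units of each symbol in P = F/A:
  F (force): kg·m/s²
  A (area): m²  → in the denominator, contributes 1/m²

Multiplying the contributions: [kg·m/s²] · [1/m²]
Adding exponents of each base unit: kg: 1, m: -1, s: -2
SI base units of pressure: kg/(m·s²)

The claimed units kg/(m·s²) match the derived units, so the claim is correct.

Answer: Yes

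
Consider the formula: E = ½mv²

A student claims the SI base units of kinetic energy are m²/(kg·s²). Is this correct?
Units of each symbol in E = ½mv²:
  m (mass): kg
  v (speed): m/s  → to the power 2, contributes m²/s²
  The factor ½ is dimensionless.

Multiplying the contributions: [kg] · [m²/s²]
Adding exponents of each base unit: kg: 1, m: 2, s: -2
SI base units of kinetic energy: kg·m²/s²

The claimed units m²/(kg·s²) (exponents kg: -1, m: 2, s: -2) do not match the derived units kg·m²/s² (exponents kg: 1, m: 2, s: -2), so the claim is incorrect.

Answer: No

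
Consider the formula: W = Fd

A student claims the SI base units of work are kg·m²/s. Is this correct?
Units of each symbol in W = Fd:
  F (force): kg·m/s²
  d (displacement): m

Multiplying the contributions: [kg·m/s²] · [m]
Adding exponents of each base unit: kg: 1, m: 2, s: -2
SI base units of work: kg·m²/s²

The claimed units kg·m²/s (exponents kg: 1, m: 2, s: -1) do not match the derived units kg·m²/s² (exponents kg: 1, m: 2, s: -2), so the claim is incorrect.

Answer: No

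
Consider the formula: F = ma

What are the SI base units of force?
Units of each symbol in F = ma:
  m (mass): kg
  a (acceleration): m/s²

Multiplying the contributions: [kg] · [m/s²]
Adding exponents of each base unit: kg: 1, m: 1, s: -2
SI base units of force: kg·m/s²

Answer: kg·m/s²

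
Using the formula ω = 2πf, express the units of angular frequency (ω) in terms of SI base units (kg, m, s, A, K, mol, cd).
Units of each symbol in ω = 2πf:
  f (frequency): 1/s
  The factor 2π is dimensionless.

Multiplying the contributions: [1/s]
Adding exponents of each base unit: s: -1
SI base units of angular frequency: 1/s

Answer: 1/s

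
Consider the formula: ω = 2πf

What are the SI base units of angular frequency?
Units of each symbol in ω = 2πf:
  f (frequency): 1/s
  The factor 2π is dimensionless.

Multiplying the contributions: [1/s]
Adding exponents of each base unit: s: -1
SI base units of angular frequency: 1/s

Answer: 1/s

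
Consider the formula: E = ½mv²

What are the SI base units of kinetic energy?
Units of each symbol in E = ½mv²:
  m (mass): kg
  v (speed): m/s  → to the power 2, contributes m²/s²
  The factor ½ is dimensionless.

Multiplying the contributions: [kg] · [m²/s²]
Adding exponents of each base unit: kg: 1, m: 2, s: -2
SI base units of kinetic energy: kg·m²/s²

Answer: kg·m²/s²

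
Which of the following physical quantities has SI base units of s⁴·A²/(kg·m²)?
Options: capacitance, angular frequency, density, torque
Checking the SI base units of each option:
  capacitance (C = Q/V): s⁴·A²/(kg·m²)  ✓ matches
  angular frequency (ω = 2πf): 1/s  ✗
  density (ρ = m/V): kg/m³  ✗
  torque (τ = Fr): kg·m²/s²  ✗

Only capacitance has units s⁴·A²/(kg·m²).

Answer: capacitance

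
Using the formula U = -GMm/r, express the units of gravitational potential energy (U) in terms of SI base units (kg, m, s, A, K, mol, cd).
Units of each symbol in U = -GMm/r:
  G (gravitational constant): m³/(kg·s²)
  M (mass): kg
  m (mass): kg
  r (distance): m  → in the denominator, contributes 1/m
  The minus sign does not affect the units.

Multiplying the contributions: [m³/(kg·s²)] · [kg] · [kg] · [1/m]
Adding exponents of each base unit: kg: 1, m: 2, s: -2
SI base units of gravitational potential energy: kg·m²/s²

Answer: kg·m²/s²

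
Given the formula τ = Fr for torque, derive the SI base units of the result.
Units of each symbol in τ = Fr:
  F (force): kg·m/s²
  r (lever arm): m

Multiplying the contributions: [kg·m/s²] · [m]
Adding exponents of each base unit: kg: 1, m: 2, s: -2
SI base units of torque: kg·m²/s²

Answer: kg·m²/s²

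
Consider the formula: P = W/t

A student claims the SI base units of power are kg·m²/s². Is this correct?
Units of each symbol in P = W/t:
  W (work): kg·m²/s²
  t (time): s  → in the denominator, contributes 1/s

Multiplying the contributions: [kg·m²/s²] · [1/s]
Adding exponents of each base unit: kg: 1, m: 2, s: -3
SI base units of power: kg·m²/s³

The claimed units kg·m²/s² (exponents kg: 1, m: 2, s: -2) do not match the derived units kg·m²/s³ (exponents kg: 1, m: 2, s: -3), so the claim is incorrect.

Answer: No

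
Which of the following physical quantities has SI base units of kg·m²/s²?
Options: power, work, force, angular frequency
Checking the SI base units of each option:
  power (P = W/t): kg·m²/s³  ✗
  work (W = Fd): kg·m²/s²  ✓ matches
  force (F = ma): kg·m/s²  ✗
  angular frequency (ω = 2πf): 1/s  ✗

Only work has units kg·m²/s².

Answer: work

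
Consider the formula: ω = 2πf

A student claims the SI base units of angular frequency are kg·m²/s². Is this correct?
Units of each symbol in ω = 2πf:
  f (frequency): 1/s
  The factor 2π is dimensionless.

Multiplying the contributions: [1/s]
Adding exponents of each base unit: s: -1
SI base units of angular frequency: 1/s

The claimed units kg·m²/s² (exponents kg: 1, m: 2, s: -2) do not match the derived units 1/s (exponents s: -1), so the claim is incorrect.

Answer: No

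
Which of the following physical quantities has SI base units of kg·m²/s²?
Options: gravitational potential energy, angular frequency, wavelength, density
Checking the SI base units of each option:
  gravitational potential energy (U = -GMm/r): kg·m²/s²  ✓ matches
  angular frequency (ω = 2πf): 1/s  ✗
  wavelength (λ = v/f): m  ✗
  density (ρ = m/V): kg/m³  ✗

Only gravitational potential energy has units kg·m²/s².

Answer: gravitational potential energy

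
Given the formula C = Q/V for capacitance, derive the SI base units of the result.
Units of each symbol in C = Q/V:
  Q (charge, in coulombs): s·A
  V (voltage, in volts): kg·m²/(s³·A)  → in the denominator, contributes s³·A/(kg·m²)

Multiplying the contributions: [s·A] · [s³·A/(kg·m²)]
Adding exponents of each base unit: kg: -1, m: -2, s: 4, A: 2
SI base units of capacitance: s⁴·A²/(kg·m²)

Answer: s⁴·A²/(kg·m²)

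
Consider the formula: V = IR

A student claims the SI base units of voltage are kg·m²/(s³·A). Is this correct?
Units of each symbol in V = IR:
  I (current): A
  R (resistance, in ohms): kg·m²/(s³·A²)

Multiplying the contributions: [A] · [kg·m²/(s³·A²)]
Adding exponents of each base unit: kg: 1, m: 2, s: -3, A: -1
SI base units of voltage: kg·m²/(s³·A)

The claimed units kg·m²/(s³·A) match the derived units, so the claim is correct.

Answer: Yes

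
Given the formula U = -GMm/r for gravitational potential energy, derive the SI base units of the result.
Units of each symbol in U = -GMm/r:
  G (gravitational constant): m³/(kg·s²)
  M (mass): kg
  m (mass): kg
  r (distance): m  → in the denominator, contributes 1/m
  The minus sign does not affect the units.

Multiplying the contributions: [m³/(kg·s²)] · [kg] · [kg] · [1/m]
Adding exponents of each base unit: kg: 1, m: 2, s: -2
SI base units of gravitational potential energy: kg·m²/s²

Answer: kg·m²/s²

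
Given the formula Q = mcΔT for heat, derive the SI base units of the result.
Units of each symbol in Q = mcΔT:
  m (mass): kg
  c (specific heat capacity, in J/(kg·K)): m²/(s²·K)
  ΔT (temperature change): K

Multiplying the contributions: [kg] · [m²/(s²·K)] · [K]
Adding exponents of each base unit: kg: 1, m: 2, s: -2
SI base units of heat: kg·m²/s²

Answer: kg·m²/s²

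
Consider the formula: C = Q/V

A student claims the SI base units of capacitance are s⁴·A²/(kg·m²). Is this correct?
Units of each symbol in C = Q/V:
  Q (charge, in coulombs): s·A
  V (voltage, in volts): kg·m²/(s³·A)  → in the denominator, contributes s³·A/(kg·m²)

Multiplying the contributions: [s·A] · [s³·A/(kg·m²)]
Adding exponents of each base unit: kg: -1, m: -2, s: 4, A: 2
SI base units of capacitance: s⁴·A²/(kg·m²)

The claimed units s⁴·A²/(kg·m²) match the derived units, so the claim is correct.

Answer: Yes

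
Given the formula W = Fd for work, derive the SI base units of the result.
Units of each symbol in W = Fd:
  F (force): kg·m/s²
  d (displacement): m

Multiplying the contributions: [kg·m/s²] · [m]
Adding exponents of each base unit: kg: 1, m: 2, s: -2
SI base units of work: kg·m²/s²

Answer: kg·m²/s²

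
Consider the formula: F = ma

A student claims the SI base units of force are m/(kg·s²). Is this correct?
Units of each symbol in F = ma:
  m (mass): kg
  a (acceleration): m/s²

Multiplying the contributions: [kg] · [m/s²]
Adding exponents of each base unit: kg: 1, m: 1, s: -2
SI base units of force: kg·m/s²

The claimed units m/(kg·s²) (exponents kg: -1, m: 1, s: -2) do not match the derived units kg·m/s² (exponents kg: 1, m: 1, s: -2), so the claim is incorrect.

Answer: No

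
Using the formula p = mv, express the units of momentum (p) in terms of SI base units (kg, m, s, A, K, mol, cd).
Units of each symbol in p = mv:
  m (mass): kg
  v (velocity): m/s

Multiplying the contributions: [kg] · [m/s]
Adding exponents of each base unit: kg: 1, m: 1, s: -1
SI base units of momentum: kg·m/s

Answer: kg·m/s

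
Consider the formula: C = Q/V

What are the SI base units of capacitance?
Units of each symbol in C = Q/V:
  Q (charge, in coulombs): s·A
  V (voltage, in volts): kg·m²/(s³·A)  → in the denominator, contributes s³·A/(kg·m²)

Multiplying the contributions: [s·A] · [s³·A/(kg·m²)]
Adding exponents of each base unit: kg: -1, m: -2, s: 4, A: 2
SI base units of capacitance: s⁴·A²/(kg·m²)

Answer: s⁴·A²/(kg·m²)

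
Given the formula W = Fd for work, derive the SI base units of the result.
Units of each symbol in W = Fd:
  F (force): kg·m/s²
  d (displacement): m

Multiplying the contributions: [kg·m/s²] · [m]
Adding exponents of each base unit: kg: 1, m: 2, s: -2
SI base units of work: kg·m²/s²

Answer: kg·m²/s²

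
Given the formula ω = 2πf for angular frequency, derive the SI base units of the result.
Units of each symbol in ω = 2πf:
  f (frequency): 1/s
  The factor 2π is dimensionless.

Multiplying the contributions: [1/s]
Adding exponents of each base unit: s: -1
SI base units of angular frequency: 1/s

Answer: 1/s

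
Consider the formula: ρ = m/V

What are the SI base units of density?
Units of each symbol in ρ = m/V:
  m (mass): kg
  V (volume): m³  → in the denominator, contributes 1/m³

Multiplying the contributions: [kg] · [1/m³]
Adding exponents of each base unit: kg: 1, m: -3
SI base units of density: kg/m³

Answer: kg/m³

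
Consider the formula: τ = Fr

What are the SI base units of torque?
Units of each symbol in τ = Fr:
  F (force): kg·m/s²
  r (lever arm): m

Multiplying the contributions: [kg·m/s²] · [m]
Adding exponents of each base unit: kg: 1, m: 2, s: -2
SI base units of torque: kg·m²/s²

Answer: kg·m²/s²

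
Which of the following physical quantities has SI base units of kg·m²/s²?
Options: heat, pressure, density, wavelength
Checking the SI base units of each option:
  heat (Q = mcΔT): kg·m²/s²  ✓ matches
  pressure (P = F/A): kg/(m·s²)  ✗
  density (ρ = m/V): kg/m³  ✗
  wavelength (λ = v/f): m  ✗

Only heat has units kg·m²/s².

Answer: heat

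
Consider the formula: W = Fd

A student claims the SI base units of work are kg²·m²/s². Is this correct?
Units of each symbol in W = Fd:
  F (force): kg·m/s²
  d (displacement): m

Multiplying the contributions: [kg·m/s²] · [m]
Adding exponents of each base unit: kg: 1, m: 2, s: -2
SI base units of work: kg·m²/s²

The claimed units kg²·m²/s² (exponents kg: 2, m: 2, s: -2) do not match the derived units kg·m²/s² (exponents kg: 1, m: 2, s: -2), so the claim is incorrect.

Answer: No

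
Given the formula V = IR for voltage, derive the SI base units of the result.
Units of each symbol in V = IR:
  I (current): A
  R (resistance, in ohms): kg·m²/(s³·A²)

Multiplying the contributions: [A] · [kg·m²/(s³·A²)]
Adding exponents of each base unit: kg: 1, m: 2, s: -3, A: -1
SI base units of voltage: kg·m²/(s³·A)

Answer: kg·m²/(s³·A)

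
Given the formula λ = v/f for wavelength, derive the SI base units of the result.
Units of each symbol in λ = v/f:
  v (wave speed): m/s
  f (frequency): 1/s  → in the denominator, contributes s

Multiplying the contributions: [m/s] · [s]
Adding exponents of each base unit: m: 1
SI base units of wavelength: m

Answer: m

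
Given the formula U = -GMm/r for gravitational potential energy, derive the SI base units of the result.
Units of each symbol in U = -GMm/r:
  G (gravitational constant): m³/(kg·s²)
  M (mass): kg
  m (mass): kg
  r (distance): m  → in the denominator, contributes 1/m
  The minus sign does not affect the units.

Multiplying the contributions: [m³/(kg·s²)] · [kg] · [kg] · [1/m]
Adding exponents of each base unit: kg: 1, m: 2, s: -2
SI base units of gravitational potential energy: kg·m²/s²

Answer: kg·m²/s²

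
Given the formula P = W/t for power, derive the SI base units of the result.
Units of each symbol in P = W/t:
  W (work): kg·m²/s²
  t (time): s  → in the denominator, contributes 1/s

Multiplying the contributions: [kg·m²/s²] · [1/s]
Adding exponents of each base unit: kg: 1, m: 2, s: -3
SI base units of power: kg·m²/s³

Answer: kg·m²/s³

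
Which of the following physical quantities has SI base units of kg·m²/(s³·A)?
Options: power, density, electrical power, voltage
Checking the SI base units of each option:
  power (P = W/t): kg·m²/s³  ✗
  density (ρ = m/V): kg/m³  ✗
  electrical power (P = IV): kg·m²/s³  ✗
  voltage (V = IR): kg·m²/(s³·A)  ✓ matches

Only voltage has units kg·m²/(s³·A).

Answer: voltage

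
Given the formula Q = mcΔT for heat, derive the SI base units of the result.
Units of each symbol in Q = mcΔT:
  m (mass): kg
  c (specific heat capacity, in J/(kg·K)): m²/(s²·K)
  ΔT (temperature change): K

Multiplying the contributions: [kg] · [m²/(s²·K)] · [K]
Adding exponents of each base unit: kg: 1, m: 2, s: -2
SI base units of heat: kg·m²/s²

Answer: kg·m²/s²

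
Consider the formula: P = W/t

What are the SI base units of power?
Units of each symbol in P = W/t:
  W (work): kg·m²/s²
  t (time): s  → in the denominator, contributes 1/s

Multiplying the contributions: [kg·m²/s²] · [1/s]
Adding exponents of each base unit: kg: 1, m: 2, s: -3
SI base units of power: kg·m²/s³

Answer: kg·m²/s³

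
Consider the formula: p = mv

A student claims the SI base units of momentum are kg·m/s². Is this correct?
Units of each symbol in p = mv:
  m (mass): kg
  v (velocity): m/s

Multiplying the contributions: [kg] · [m/s]
Adding exponents of each base unit: kg: 1, m: 1, s: -1
SI base units of momentum: kg·m/s

The claimed units kg·m/s² (exponents kg: 1, m: 1, s: -2) do not match the derived units kg·m/s (exponents kg: 1, m: 1, s: -1), so the claim is incorrect.

Answer: No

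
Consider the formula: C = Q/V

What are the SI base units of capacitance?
Units of each symbol in C = Q/V:
  Q (charge, in coulombs): s·A
  V (voltage, in volts): kg·m²/(s³·A)  → in the denominator, contributes s³·A/(kg·m²)

Multiplying the contributions: [s·A] · [s³·A/(kg·m²)]
Adding exponents of each base unit: kg: -1, m: -2, s: 4, A: 2
SI base units of capacitance: s⁴·A²/(kg·m²)

Answer: s⁴·A²/(kg·m²)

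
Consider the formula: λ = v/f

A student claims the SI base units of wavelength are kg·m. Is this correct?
Units of each symbol in λ = v/f:
  v (wave speed): m/s
  f (frequency): 1/s  → in the denominator, contributes s

Multiplying the contributions: [m/s] · [s]
Adding exponents of each base unit: m: 1
SI base units of wavelength: m

The claimed units kg·m (exponents kg: 1, m: 1) do not match the derived units m (exponents m: 1), so the claim is incorrect.

Answer: No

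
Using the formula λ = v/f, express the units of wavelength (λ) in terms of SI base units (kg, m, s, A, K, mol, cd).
Units of each symbol in λ = v/f:
  v (wave speed): m/s
  f (frequency): 1/s  → in the denominator, contributes s

Multiplying the contributions: [m/s] · [s]
Adding exponents of each base unit: m: 1
SI base units of wavelength: m

Answer: m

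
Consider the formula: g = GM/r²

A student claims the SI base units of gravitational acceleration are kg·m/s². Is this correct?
Units of each symbol in g = GM/r²:
  G (gravitational constant): m³/(kg·s²)
  M (mass): kg
  r (distance): m  → to the power 2 in the denominator, contributes 1/m²

Multiplying the contributions: [m³/(kg·s²)] · [kg] · [1/m²]
Adding exponents of each base unit: m: 1, s: -2
SI base units of gravitational acceleration: m/s²

The claimed units kg·m/s² (exponents kg: 1, m: 1, s: -2) do not match the derived units m/s² (exponents m: 1, s: -2), so the claim is incorrect.

Answer: No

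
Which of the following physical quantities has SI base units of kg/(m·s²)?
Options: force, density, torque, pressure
Checking the SI base units of each option:
  force (F = ma): kg·m/s²  ✗
  density (ρ = m/V): kg/m³  ✗
  torque (τ = Fr): kg·m²/s²  ✗
  pressure (P = F/A): kg/(m·s²)  ✓ matches

Only pressure has units kg/(m·s²).

Answer: pressure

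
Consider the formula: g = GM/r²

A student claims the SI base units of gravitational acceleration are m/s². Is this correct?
Units of each symbol in g = GM/r²:
  G (gravitational constant): m³/(kg·s²)
  M (mass): kg
  r (distance): m  → to the power 2 in the denominator, contributes 1/m²

Multiplying the contributions: [m³/(kg·s²)] · [kg] · [1/m²]
Adding exponents of each base unit: m: 1, s: -2
SI base units of gravitational acceleration: m/s²

The claimed units m/s² match the derived units, so the claim is correct.

Answer: Yes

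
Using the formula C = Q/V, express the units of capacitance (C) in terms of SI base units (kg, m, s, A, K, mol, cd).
Units of each symbol in C = Q/V:
  Q (charge, in coulombs): s·A
  V (voltage, in volts): kg·m²/(s³·A)  → in the denominator, contributes s³·A/(kg·m²)

Multiplying the contributions: [s·A] · [s³·A/(kg·m²)]
Adding exponents of each base unit: kg: -1, m: -2, s: 4, A: 2
SI base units of capacitance: s⁴·A²/(kg·m²)

Answer: s⁴·A²/(kg·m²)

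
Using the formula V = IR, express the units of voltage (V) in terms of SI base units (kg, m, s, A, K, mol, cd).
Units of each symbol in V = IR:
  I (current): A
  R (resistance, in ohms): kg·m²/(s³·A²)

Multiplying the contributions: [A] · [kg·m²/(s³·A²)]
Adding exponents of each base unit: kg: 1, m: 2, s: -3, A: -1
SI base units of voltage: kg·m²/(s³·A)

Answer: kg·m²/(s³·A)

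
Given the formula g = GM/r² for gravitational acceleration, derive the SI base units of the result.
Units of each symbol in g = GM/r²:
  G (gravitational constant): m³/(kg·s²)
  M (mass): kg
  r (distance): m  → to the power 2 in the denominator, contributes 1/m²

Multiplying the contributions: [m³/(kg·s²)] · [kg] · [1/m²]
Adding exponents of each base unit: m: 1, s: -2
SI base units of gravitational acceleration: m/s²

Answer: m/s²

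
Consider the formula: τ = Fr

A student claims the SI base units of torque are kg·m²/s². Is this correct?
Units of each symbol in τ = Fr:
  F (force): kg·m/s²
  r (lever arm): m

Multiplying the contributions: [kg·m/s²] · [m]
Adding exponents of each base unit: kg: 1, m: 2, s: -2
SI base units of torque: kg·m²/s²

The claimed units kg·m²/s² match the derived units, so the claim is correct.

Answer: Yes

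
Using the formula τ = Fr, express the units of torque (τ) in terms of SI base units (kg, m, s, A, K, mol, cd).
Units of each symbol in τ = Fr:
  F (force): kg·m/s²
  r (lever arm): m

Multiplying the contributions: [kg·m/s²] · [m]
Adding exponents of each base unit: kg: 1, m: 2, s: -2
SI base units of torque: kg·m²/s²

Answer: kg·m²/s²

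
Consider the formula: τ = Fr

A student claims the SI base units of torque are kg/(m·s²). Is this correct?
Units of each symbol in τ = Fr:
  F (force): kg·m/s²
  r (lever arm): m

Multiplying the contributions: [kg·m/s²] · [m]
Adding exponents of each base unit: kg: 1, m: 2, s: -2
SI base units of torque: kg·m²/s²

The claimed units kg/(m·s²) (exponents kg: 1, m: -1, s: -2) do not match the derived units kg·m²/s² (exponents kg: 1, m: 2, s: -2), so the claim is incorrect.

Answer: No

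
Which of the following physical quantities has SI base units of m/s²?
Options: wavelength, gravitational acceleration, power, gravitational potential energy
Checking the SI base units of each option:
  wavelength (λ = v/f): m  ✗
  gravitational acceleration (g = GM/r²): m/s²  ✓ matches
  power (P = W/t): kg·m²/s³  ✗
  gravitational potential energy (U = -GMm/r): kg·m²/s²  ✗

Only gravitational acceleration has units m/s².

Answer: gravitational acceleration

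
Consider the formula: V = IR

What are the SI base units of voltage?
Units of each symbol in V = IR:
  I (current): A
  R (resistance, in ohms): kg·m²/(s³·A²)

Multiplying the contributions: [A] · [kg·m²/(s³·A²)]
Adding exponents of each base unit: kg: 1, m: 2, s: -3, A: -1
SI base units of voltage: kg·m²/(s³·A)

Answer: kg·m²/(s³·A)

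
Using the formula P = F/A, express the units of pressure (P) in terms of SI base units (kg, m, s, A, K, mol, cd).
Units of each symbol in P = F/A:
  F (force): kg·m/s²
  A (area): m²  → in the denominator, contributes 1/m²

Multiplying the contributions: [kg·m/s²] · [1/m²]
Adding exponents of each base unit: kg: 1, m: -1, s: -2
SI base units of pressure: kg/(m·s²)

Answer: kg/(m·s²)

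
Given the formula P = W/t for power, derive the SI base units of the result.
Units of each symbol in P = W/t:
  W (work): kg·m²/s²
  t (time): s  → in the denominator, contributes 1/s

Multiplying the contributions: [kg·m²/s²] · [1/s]
Adding exponents of each base unit: kg: 1, m: 2, s: -3
SI base units of power: kg·m²/s³

Answer: kg·m²/s³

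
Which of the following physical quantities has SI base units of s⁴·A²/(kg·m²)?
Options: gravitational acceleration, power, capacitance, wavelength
Checking the SI base units of each option:
  gravitational acceleration (g = GM/r²): m/s²  ✗
  power (P = W/t): kg·m²/s³  ✗
  capacitance (C = Q/V): s⁴·A²/(kg·m²)  ✓ matches
  wavelength (λ = v/f): m  ✗

Only capacitance has units s⁴·A²/(kg·m²).

Answer: capacitance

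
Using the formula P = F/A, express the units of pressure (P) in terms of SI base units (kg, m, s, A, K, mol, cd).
Units of each symbol in P = F/A:
  F (force): kg·m/s²
  A (area): m²  → in the denominator, contributes 1/m²

Multiplying the contributions: [kg·m/s²] · [1/m²]
Adding exponents of each base unit: kg: 1, m: -1, s: -2
SI base units of pressure: kg/(m·s²)

Answer: kg/(m·s²)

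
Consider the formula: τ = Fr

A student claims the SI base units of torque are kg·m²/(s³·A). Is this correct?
Units of each symbol in τ = Fr:
  F (force): kg·m/s²
  r (lever arm): m

Multiplying the contributions: [kg·m/s²] · [m]
Adding exponents of each base unit: kg: 1, m: 2, s: -2
SI base units of torque: kg·m²/s²

The claimed units kg·m²/(s³·A) (exponents kg: 1, m: 2, s: -3, A: -1) do not match the derived units kg·m²/s² (exponents kg: 1, m: 2, s: -2), so the claim is incorrect.

Answer: No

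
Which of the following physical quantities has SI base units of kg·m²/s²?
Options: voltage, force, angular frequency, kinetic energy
Checking the SI base units of each option:
  voltage (V = IR): kg·m²/(s³·A)  ✗
  force (F = ma): kg·m/s²  ✗
  angular frequency (ω = 2πf): 1/s  ✗
  kinetic energy (E = ½mv²): kg·m²/s²  ✓ matches

Only kinetic energy has units kg·m²/s².

Answer: kinetic energy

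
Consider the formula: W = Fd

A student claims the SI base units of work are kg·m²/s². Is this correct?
Units of each symbol in W = Fd:
  F (force): kg·m/s²
  d (displacement): m

Multiplying the contributions: [kg·m/s²] · [m]
Adding exponents of each base unit: kg: 1, m: 2, s: -2
SI base units of work: kg·m²/s²

The claimed units kg·m²/s² match the derived units, so the claim is correct.

Answer: Yes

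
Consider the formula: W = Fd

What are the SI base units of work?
Units of each symbol in W = Fd:
  F (force): kg·m/s²
  d (displacement): m

Multiplying the contributions: [kg·m/s²] · [m]
Adding exponents of each base unit: kg: 1, m: 2, s: -2
SI base units of work: kg·m²/s²

Answer: kg·m²/s²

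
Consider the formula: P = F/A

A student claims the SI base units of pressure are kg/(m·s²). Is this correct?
Units of each symbol in P = F/A:
  F (force): kg·m/s²
  A (area): m²  → in the denominator, contributes 1/m²

Multiplying the contributions: [kg·m/s²] · [1/m²]
Adding exponents of each base unit: kg: 1, m: -1, s: -2
SI base units of pressure: kg/(m·s²)

The claimed units kg/(m·s²) match the derived units, so the claim is correct.

Answer: Yes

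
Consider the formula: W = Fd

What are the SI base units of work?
Units of each symbol in W = Fd:
  F (force): kg·m/s²
  d (displacement): m

Multiplying the contributions: [kg·m/s²] · [m]
Adding exponents of each base unit: kg: 1, m: 2, s: -2
SI base units of work: kg·m²/s²

Answer: kg·m²/s²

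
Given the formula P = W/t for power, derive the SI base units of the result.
Units of each symbol in P = W/t:
  W (work): kg·m²/s²
  t (time): s  → in the denominator, contributes 1/s

Multiplying the contributions: [kg·m²/s²] · [1/s]
Adding exponents of each base unit: kg: 1, m: 2, s: -3
SI base units of power: kg·m²/s³

Answer: kg·m²/s³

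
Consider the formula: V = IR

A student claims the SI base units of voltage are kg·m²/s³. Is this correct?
Units of each symbol in V = IR:
  I (current): A
  R (resistance, in ohms): kg·m²/(s³·A²)

Multiplying the contributions: [A] · [kg·m²/(s³·A²)]
Adding exponents of each base unit: kg: 1, m: 2, s: -3, A: -1
SI base units of voltage: kg·m²/(s³·A)

The claimed units kg·m²/s³ (exponents kg: 1, m: 2, s: -3) do not match the derived units kg·m²/(s³·A) (exponents kg: 1, m: 2, s: -3, A: -1), so the claim is incorrect.

Answer: No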